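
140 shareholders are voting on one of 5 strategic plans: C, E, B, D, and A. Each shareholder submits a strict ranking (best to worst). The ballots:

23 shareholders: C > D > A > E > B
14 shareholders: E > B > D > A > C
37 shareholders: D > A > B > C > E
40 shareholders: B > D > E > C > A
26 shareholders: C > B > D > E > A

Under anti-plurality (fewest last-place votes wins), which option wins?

Last-place votes: C 14, E 37, B 23, D 0, A 66.
D is ranked last by the fewest voters, so D wins.

D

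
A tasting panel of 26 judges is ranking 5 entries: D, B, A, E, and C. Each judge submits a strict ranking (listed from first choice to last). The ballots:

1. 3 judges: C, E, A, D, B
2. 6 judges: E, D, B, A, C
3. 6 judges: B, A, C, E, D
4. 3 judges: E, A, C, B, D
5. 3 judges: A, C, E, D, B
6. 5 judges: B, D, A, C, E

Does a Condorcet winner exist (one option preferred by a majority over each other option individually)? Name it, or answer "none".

Checking pairwise contests:
B beats D 14–12.
E beats B 15–11.
B beats A 17–9.
A beats E 14–12.
B beats C 17–9.
Every option loses at least one head-to-head, so there is no Condorcet winner.

none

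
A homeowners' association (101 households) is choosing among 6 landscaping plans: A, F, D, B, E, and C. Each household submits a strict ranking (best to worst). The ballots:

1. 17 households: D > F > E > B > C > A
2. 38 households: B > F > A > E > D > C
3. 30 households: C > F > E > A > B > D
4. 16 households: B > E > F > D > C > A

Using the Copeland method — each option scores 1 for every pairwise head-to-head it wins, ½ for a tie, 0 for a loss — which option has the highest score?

B

A: beats D; loses to F, B, E, and C → score 1.
F: beats A, D, E, and C; loses to B → score 4.
D: beats C; loses to A, F, B, and E → score 1.
B: beats A, F, D, E, and C → score 5.
E: beats A, D, and C; loses to F and B → score 3.
C: beats A; loses to F, D, B, and E → score 1.
B has the best pairwise record.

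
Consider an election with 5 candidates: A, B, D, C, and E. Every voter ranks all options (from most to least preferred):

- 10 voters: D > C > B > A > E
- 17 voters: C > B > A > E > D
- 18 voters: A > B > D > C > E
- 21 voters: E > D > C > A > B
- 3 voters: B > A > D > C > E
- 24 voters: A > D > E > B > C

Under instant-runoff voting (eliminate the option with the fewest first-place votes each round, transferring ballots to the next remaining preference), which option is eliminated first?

B

Round 1: A 42, B 3, D 10, C 17, E 21. Eliminate B.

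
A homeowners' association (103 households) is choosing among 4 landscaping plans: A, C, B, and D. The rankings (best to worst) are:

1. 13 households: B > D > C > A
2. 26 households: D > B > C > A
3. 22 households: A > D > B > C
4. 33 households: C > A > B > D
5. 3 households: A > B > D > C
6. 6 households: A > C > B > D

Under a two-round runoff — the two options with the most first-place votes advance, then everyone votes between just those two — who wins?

Round 1 first-place votes: A 31, C 33, B 13, D 26.
C and A advance.
Runoff: C is preferred to A by 72 voters; A by 31.
C wins the runoff.

C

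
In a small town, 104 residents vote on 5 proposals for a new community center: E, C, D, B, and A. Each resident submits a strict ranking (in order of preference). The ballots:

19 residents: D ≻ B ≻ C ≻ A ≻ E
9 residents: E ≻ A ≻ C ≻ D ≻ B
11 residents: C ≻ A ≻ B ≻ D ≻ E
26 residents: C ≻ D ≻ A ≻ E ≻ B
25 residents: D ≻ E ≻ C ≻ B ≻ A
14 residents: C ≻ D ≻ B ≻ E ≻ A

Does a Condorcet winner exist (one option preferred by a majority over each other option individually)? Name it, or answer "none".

C

C vs E: 70–34 for C.
C vs D: 60–44 for C.
C vs B: 85–19 for C.
C vs A: 95–9 for C.
C beats every other option head-to-head.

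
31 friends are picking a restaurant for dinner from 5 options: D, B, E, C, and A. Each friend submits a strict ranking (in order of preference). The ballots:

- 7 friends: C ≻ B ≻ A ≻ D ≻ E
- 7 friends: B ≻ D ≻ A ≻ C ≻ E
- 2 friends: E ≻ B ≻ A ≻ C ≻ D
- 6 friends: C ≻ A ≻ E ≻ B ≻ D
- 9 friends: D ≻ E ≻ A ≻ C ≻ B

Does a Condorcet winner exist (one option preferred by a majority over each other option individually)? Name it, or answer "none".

none

Checking pairwise contests:
B beats D 22–9.
E beats B 17–14.
D beats E 23–8.
D beats C 16–15.
D beats A 16–15.
Every option loses at least one head-to-head, so there is no Condorcet winner.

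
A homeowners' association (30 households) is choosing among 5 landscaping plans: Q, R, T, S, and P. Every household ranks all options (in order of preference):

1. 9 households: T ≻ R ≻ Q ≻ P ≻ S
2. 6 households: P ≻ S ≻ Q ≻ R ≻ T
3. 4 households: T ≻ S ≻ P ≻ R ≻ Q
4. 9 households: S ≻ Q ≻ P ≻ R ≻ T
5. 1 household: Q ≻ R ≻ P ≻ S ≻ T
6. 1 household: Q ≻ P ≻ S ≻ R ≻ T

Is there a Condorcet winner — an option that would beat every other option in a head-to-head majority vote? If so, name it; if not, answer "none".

Checking pairwise contests:
S beats Q 19–11.
Q beats R 17–13.
Q beats T 17–13.
P beats S 17–13.
Q beats P 20–10.
Every option loses at least one head-to-head, so there is no Condorcet winner.

none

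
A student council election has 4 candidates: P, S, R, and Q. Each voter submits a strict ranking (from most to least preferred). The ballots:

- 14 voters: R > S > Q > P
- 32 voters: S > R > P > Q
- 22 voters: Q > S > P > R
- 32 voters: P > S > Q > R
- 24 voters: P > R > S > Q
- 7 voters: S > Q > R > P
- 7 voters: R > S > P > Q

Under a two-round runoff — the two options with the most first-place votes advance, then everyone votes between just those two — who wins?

S

Round 1 first-place votes: P 56, S 39, R 21, Q 22.
P and S advance.
Runoff: P is preferred to S by 56 voters; S by 82.
S wins the runoff.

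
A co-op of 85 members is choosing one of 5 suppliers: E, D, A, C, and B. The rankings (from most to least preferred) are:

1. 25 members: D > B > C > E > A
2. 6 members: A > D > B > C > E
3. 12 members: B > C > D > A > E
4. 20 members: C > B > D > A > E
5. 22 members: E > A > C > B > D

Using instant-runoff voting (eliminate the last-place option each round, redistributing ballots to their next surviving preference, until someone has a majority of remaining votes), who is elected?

C

Round 1: E 22, D 25, A 6, C 20, B 12. Eliminate A.
Round 2: E 22, D 31, C 20, B 12. Eliminate B.
Round 3: E 22, D 31, C 32. Eliminate E.
Round 4: D 31, C 54. C has a majority.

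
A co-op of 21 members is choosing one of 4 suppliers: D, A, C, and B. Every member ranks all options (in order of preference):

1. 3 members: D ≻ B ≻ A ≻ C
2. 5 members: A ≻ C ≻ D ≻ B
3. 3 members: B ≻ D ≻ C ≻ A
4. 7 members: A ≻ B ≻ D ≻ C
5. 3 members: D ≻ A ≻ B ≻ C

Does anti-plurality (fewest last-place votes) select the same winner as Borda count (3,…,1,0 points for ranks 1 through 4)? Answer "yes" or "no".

no

Anti-plurality — last-place votes: D 0, A 3, C 13, B 5. Winner: D.
Borda — scores: D 36, A 45, C 13, B 32. Winner: A.
The two methods disagree.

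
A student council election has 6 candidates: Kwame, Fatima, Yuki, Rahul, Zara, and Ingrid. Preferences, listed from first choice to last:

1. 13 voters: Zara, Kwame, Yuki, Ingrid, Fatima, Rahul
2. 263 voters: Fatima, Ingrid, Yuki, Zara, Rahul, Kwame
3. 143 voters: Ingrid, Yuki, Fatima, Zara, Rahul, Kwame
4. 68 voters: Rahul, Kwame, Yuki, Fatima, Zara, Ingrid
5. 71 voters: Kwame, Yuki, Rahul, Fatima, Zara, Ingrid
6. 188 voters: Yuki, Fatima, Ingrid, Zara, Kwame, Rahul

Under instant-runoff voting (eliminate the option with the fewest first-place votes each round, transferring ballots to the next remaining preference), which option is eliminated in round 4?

Round 1: Kwame 71, Fatima 263, Yuki 188, Rahul 68, Zara 13, Ingrid 143. Eliminate Zara.
Round 2: Kwame 84, Fatima 263, Yuki 188, Rahul 68, Ingrid 143. Eliminate Rahul.
Round 3: Kwame 152, Fatima 263, Yuki 188, Ingrid 143. Eliminate Ingrid.
Round 4: Kwame 152, Fatima 263, Yuki 331. Eliminate Kwame.

Kwame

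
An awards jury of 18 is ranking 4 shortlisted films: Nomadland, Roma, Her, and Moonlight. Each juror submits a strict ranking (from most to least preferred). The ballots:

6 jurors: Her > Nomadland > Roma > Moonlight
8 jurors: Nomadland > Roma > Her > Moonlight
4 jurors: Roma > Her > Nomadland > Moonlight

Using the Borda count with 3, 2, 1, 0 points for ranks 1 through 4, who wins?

Nomadland: 6·2 + 8·3 + 4·1 = 40
Roma: 6·1 + 8·2 + 4·3 = 34
Her: 6·3 + 8·1 + 4·2 = 34
Moonlight: 6·0 + 8·0 + 4·0 = 0
Nomadland has the highest Borda score (40).

Nomadland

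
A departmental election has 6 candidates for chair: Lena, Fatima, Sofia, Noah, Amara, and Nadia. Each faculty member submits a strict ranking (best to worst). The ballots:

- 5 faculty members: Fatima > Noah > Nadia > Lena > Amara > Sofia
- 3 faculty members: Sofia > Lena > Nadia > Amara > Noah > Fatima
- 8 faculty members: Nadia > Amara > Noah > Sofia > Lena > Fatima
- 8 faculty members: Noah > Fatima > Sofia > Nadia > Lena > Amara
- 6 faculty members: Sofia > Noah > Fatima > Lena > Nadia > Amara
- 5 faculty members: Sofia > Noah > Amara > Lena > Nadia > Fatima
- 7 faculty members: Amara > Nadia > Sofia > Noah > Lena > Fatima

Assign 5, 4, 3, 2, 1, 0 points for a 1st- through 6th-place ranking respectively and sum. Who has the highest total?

Noah

Lena: 5·2 + 3·4 + 8·1 + 8·1 + 6·2 + 5·2 + 7·1 = 67
Fatima: 5·5 + 3·0 + 8·0 + 8·4 + 6·3 + 5·0 + 7·0 = 75
Sofia: 5·0 + 3·5 + 8·2 + 8·3 + 6·5 + 5·5 + 7·3 = 131
Noah: 5·4 + 3·1 + 8·3 + 8·5 + 6·4 + 5·4 + 7·2 = 145
Amara: 5·1 + 3·2 + 8·4 + 8·0 + 6·0 + 5·3 + 7·5 = 93
Nadia: 5·3 + 3·3 + 8·5 + 8·2 + 6·1 + 5·1 + 7·4 = 119
Noah has the highest Borda score (145).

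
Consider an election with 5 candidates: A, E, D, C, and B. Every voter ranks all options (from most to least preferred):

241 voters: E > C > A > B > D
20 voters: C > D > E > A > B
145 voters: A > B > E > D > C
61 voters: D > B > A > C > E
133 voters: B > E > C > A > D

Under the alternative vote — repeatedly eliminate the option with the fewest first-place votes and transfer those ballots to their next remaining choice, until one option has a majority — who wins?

Round 1: A 145, E 241, D 61, C 20, B 133. Eliminate C.
Round 2: A 145, E 241, D 81, B 133. Eliminate D.
Round 3: A 145, E 261, B 194. Eliminate A.
Round 4: E 261, B 339. B has a majority.

B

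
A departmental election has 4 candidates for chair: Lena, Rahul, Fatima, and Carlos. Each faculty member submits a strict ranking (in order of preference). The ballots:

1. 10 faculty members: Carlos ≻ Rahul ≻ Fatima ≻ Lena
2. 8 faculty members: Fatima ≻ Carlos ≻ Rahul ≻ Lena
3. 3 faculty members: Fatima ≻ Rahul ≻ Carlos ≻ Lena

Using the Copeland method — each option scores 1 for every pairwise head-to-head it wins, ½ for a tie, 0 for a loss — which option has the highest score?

Fatima

Lena: loses to Rahul, Fatima, and Carlos → score 0.
Rahul: beats Lena; loses to Fatima and Carlos → score 1.
Fatima: beats Lena, Rahul, and Carlos → score 3.
Carlos: beats Lena and Rahul; loses to Fatima → score 2.
Fatima has the best pairwise record.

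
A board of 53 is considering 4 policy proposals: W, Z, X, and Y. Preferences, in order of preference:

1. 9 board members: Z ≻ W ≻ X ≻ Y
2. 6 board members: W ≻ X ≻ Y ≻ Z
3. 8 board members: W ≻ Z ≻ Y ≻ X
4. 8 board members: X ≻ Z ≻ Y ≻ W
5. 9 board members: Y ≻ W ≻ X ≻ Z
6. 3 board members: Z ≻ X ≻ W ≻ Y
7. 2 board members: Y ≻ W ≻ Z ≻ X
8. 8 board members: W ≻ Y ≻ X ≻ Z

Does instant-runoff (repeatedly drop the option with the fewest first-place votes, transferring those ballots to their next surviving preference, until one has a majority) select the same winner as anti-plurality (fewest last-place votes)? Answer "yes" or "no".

Instant-runoff — R1 W 22, Z 12, X 8, Y 11 (X out); R2 W 22, Z 20, Y 11 (Y out); R3 W 33, Z 20 (W winner). Winner: W.
Anti-plurality — last-place votes: W 8, Z 23, X 10, Y 12. Winner: W.
The two methods agree.

yes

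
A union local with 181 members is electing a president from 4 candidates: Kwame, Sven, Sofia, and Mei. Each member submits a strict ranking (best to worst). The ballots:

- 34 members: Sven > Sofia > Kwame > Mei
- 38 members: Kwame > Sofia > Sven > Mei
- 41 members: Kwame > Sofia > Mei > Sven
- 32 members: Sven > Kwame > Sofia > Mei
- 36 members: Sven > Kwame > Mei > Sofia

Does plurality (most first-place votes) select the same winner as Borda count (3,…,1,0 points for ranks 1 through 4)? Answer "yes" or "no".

Plurality — first-place votes: Kwame 79, Sven 102, Sofia 0, Mei 0. Winner: Sven.
Borda — scores: Kwame 407, Sven 344, Sofia 258, Mei 77. Winner: Kwame.
The two methods disagree.

no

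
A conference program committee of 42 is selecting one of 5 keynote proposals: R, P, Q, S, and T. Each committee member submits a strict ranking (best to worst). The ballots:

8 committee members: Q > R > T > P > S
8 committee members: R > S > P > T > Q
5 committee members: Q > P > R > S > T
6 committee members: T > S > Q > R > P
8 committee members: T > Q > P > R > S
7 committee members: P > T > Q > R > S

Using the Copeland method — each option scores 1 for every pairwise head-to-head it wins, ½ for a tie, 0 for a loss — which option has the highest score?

R: beats P and S; ties T; loses to Q → score 2.5.
P: beats S; loses to R, Q, and T → score 1.
Q: beats R, P, and S; loses to T → score 3.
S: loses to R, P, Q, and T → score 0.
T: beats P, Q, and S; ties R → score 3.5.
T has the best pairwise record.

T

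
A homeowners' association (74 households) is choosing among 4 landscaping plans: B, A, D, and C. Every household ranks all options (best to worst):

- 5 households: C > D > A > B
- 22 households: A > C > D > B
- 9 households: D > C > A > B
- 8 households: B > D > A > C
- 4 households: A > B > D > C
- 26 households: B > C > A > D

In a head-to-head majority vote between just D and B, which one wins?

Voters preferring D to B: 36; preferring B to D: 38.
B wins the head-to-head.

B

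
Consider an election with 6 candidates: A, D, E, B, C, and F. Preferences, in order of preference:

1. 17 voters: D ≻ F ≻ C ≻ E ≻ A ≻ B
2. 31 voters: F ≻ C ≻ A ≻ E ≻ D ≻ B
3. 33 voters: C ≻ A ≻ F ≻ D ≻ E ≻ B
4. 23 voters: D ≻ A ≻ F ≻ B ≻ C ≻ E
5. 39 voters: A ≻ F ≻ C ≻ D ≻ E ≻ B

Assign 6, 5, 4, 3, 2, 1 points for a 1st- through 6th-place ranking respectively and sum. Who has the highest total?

F

A: 17·2 + 31·4 + 33·5 + 23·5 + 39·6 = 672
D: 17·6 + 31·2 + 33·3 + 23·6 + 39·3 = 518
E: 17·3 + 31·3 + 33·2 + 23·1 + 39·2 = 311
B: 17·1 + 31·1 + 33·1 + 23·3 + 39·1 = 189
C: 17·4 + 31·5 + 33·6 + 23·2 + 39·4 = 623
F: 17·5 + 31·6 + 33·4 + 23·4 + 39·5 = 690
F has the highest Borda score (690).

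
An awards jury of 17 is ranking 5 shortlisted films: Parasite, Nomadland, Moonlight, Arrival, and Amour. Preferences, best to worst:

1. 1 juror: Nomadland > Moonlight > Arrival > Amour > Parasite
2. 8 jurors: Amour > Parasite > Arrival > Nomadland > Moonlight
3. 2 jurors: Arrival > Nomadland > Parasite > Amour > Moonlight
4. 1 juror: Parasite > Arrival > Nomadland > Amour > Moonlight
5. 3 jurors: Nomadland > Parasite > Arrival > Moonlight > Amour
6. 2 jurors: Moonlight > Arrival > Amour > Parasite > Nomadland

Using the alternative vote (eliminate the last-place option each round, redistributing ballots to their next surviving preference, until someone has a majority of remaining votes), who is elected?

Arrival

Round 1: Parasite 1, Nomadland 4, Moonlight 2, Arrival 2, Amour 8. Eliminate Parasite.
Round 2: Nomadland 4, Moonlight 2, Arrival 3, Amour 8. Eliminate Moonlight.
Round 3: Nomadland 4, Arrival 5, Amour 8. Eliminate Nomadland.
Round 4: Arrival 9, Amour 8. Arrival has a majority.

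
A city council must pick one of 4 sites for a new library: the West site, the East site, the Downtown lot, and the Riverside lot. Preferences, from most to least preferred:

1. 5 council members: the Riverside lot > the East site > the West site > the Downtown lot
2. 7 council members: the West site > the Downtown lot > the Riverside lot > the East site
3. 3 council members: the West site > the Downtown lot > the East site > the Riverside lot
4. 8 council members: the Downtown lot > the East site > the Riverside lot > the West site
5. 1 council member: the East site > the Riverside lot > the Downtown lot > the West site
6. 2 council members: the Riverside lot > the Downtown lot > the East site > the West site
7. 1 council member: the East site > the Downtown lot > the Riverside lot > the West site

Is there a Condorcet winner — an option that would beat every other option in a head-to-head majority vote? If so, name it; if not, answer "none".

Checking pairwise contests:
the East site beats the West site 17–10.
the Downtown lot beats the East site 20–7.
the West site beats the Downtown lot 15–12.
the Downtown lot beats the Riverside lot 19–8.
Every option loses at least one head-to-head, so there is no Condorcet winner.

none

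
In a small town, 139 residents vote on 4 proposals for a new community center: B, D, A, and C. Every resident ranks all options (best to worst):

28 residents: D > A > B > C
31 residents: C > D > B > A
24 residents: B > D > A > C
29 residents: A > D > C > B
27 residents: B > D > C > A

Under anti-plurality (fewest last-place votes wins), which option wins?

D

Last-place votes: B 29, D 0, A 58, C 52.
D is ranked last by the fewest voters, so D wins.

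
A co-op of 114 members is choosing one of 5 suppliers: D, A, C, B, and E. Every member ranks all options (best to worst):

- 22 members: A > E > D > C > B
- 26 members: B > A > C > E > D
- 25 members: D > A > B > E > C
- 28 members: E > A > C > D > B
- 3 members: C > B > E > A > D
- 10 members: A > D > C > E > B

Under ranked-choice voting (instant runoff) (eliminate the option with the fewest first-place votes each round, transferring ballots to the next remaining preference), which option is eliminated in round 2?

Round 1: D 25, A 32, C 3, B 26, E 28. Eliminate C.
Round 2: D 25, A 32, B 29, E 28. Eliminate D.

D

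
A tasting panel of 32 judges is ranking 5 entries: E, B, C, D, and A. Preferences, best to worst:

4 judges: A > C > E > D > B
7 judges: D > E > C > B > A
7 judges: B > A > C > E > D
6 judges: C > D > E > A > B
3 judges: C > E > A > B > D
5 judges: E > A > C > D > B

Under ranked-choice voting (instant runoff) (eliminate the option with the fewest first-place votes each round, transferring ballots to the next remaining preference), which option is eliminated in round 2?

E

Round 1: E 5, B 7, C 9, D 7, A 4. Eliminate A.
Round 2: E 5, B 7, C 13, D 7. Eliminate E.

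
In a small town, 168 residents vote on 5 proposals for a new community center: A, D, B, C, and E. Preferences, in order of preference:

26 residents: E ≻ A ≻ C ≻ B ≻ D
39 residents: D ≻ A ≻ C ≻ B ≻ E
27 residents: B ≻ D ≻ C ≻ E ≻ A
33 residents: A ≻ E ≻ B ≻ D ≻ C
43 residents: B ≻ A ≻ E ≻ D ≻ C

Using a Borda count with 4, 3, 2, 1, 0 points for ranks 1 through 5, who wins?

A

A: 26·3 + 39·3 + 27·0 + 33·4 + 43·3 = 456
D: 26·0 + 39·4 + 27·3 + 33·1 + 43·1 = 313
B: 26·1 + 39·1 + 27·4 + 33·2 + 43·4 = 411
C: 26·2 + 39·2 + 27·2 + 33·0 + 43·0 = 184
E: 26·4 + 39·0 + 27·1 + 33·3 + 43·2 = 316
A has the highest Borda score (456).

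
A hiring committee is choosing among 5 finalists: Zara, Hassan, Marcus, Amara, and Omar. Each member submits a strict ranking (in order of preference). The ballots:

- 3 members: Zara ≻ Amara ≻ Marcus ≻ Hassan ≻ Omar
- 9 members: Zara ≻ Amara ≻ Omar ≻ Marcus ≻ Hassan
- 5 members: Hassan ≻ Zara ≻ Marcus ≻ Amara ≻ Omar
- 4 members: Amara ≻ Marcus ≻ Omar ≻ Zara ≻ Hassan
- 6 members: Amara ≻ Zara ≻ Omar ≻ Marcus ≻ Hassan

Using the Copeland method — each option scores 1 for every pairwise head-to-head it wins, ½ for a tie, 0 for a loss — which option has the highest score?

Zara

Zara: beats Hassan, Marcus, Amara, and Omar → score 4.
Hassan: loses to Zara, Marcus, Amara, and Omar → score 0.
Marcus: beats Hassan; loses to Zara, Amara, and Omar → score 1.
Amara: beats Hassan, Marcus, and Omar; loses to Zara → score 3.
Omar: beats Hassan and Marcus; loses to Zara and Amara → score 2.
Zara has the best pairwise record.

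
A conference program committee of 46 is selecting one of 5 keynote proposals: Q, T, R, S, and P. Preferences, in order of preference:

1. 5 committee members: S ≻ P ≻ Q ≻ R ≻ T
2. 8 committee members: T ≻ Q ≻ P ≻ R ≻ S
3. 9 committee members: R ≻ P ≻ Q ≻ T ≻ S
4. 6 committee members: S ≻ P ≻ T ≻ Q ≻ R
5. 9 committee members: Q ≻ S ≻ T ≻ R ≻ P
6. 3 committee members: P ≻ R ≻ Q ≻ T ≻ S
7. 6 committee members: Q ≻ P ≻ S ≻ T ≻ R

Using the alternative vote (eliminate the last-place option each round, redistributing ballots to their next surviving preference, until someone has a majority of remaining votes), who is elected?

Round 1: Q 15, T 8, R 9, S 11, P 3. Eliminate P.
Round 2: Q 15, T 8, R 12, S 11. Eliminate T.
Round 3: Q 23, R 12, S 11. Eliminate S.
Round 4: Q 34, R 12. Q has a majority.

Q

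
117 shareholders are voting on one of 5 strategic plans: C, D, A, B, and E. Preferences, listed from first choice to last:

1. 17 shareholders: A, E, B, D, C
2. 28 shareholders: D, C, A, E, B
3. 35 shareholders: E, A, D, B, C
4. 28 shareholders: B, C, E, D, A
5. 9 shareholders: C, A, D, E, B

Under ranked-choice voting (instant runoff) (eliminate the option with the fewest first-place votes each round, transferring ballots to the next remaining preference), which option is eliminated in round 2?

Round 1: C 9, D 28, A 17, B 28, E 35. Eliminate C.
Round 2: D 28, A 26, B 28, E 35. Eliminate A.

A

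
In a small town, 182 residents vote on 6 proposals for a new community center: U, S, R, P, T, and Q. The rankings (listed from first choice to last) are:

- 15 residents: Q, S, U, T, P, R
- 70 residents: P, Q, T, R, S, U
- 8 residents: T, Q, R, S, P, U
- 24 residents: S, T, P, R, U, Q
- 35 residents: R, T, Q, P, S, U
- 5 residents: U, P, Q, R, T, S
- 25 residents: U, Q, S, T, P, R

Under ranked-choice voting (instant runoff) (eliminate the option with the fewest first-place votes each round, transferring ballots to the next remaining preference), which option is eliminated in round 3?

U

Round 1: U 30, S 24, R 35, P 70, T 8, Q 15. Eliminate T.
Round 2: U 30, S 24, R 35, P 70, Q 23. Eliminate Q.
Round 3: U 30, S 39, R 43, P 70. Eliminate U.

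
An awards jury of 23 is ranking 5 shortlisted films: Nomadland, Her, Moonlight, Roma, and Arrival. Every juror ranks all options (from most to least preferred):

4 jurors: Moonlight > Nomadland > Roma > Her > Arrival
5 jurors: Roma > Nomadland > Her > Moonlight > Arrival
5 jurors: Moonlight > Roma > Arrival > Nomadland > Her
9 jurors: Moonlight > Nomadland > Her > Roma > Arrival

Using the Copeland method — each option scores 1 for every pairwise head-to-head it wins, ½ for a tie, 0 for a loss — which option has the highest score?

Moonlight

Nomadland: beats Her, Roma, and Arrival; loses to Moonlight → score 3.
Her: beats Arrival; loses to Nomadland, Moonlight, and Roma → score 1.
Moonlight: beats Nomadland, Her, Roma, and Arrival → score 4.
Roma: beats Her and Arrival; loses to Nomadland and Moonlight → score 2.
Arrival: loses to Nomadland, Her, Moonlight, and Roma → score 0.
Moonlight has the best pairwise record.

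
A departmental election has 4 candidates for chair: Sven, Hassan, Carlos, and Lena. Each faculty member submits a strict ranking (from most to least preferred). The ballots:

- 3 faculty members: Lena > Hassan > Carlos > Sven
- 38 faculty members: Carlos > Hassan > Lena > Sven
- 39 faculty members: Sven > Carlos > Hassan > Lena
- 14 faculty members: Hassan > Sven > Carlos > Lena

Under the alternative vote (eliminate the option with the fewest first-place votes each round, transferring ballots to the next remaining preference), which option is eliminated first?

Lena

Round 1: Sven 39, Hassan 14, Carlos 38, Lena 3. Eliminate Lena.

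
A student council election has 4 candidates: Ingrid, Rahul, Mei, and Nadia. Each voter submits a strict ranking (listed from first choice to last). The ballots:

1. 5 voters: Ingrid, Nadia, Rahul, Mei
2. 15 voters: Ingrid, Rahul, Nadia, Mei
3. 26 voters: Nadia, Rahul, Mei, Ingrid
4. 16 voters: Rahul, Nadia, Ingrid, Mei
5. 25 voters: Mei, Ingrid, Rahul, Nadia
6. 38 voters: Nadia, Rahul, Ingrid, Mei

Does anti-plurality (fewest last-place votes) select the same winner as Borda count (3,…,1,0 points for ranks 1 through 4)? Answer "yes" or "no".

no

Anti-plurality — last-place votes: Ingrid 26, Rahul 0, Mei 74, Nadia 25. Winner: Rahul.
Borda — scores: Ingrid 164, Rahul 236, Mei 101, Nadia 249. Winner: Nadia.
The two methods disagree.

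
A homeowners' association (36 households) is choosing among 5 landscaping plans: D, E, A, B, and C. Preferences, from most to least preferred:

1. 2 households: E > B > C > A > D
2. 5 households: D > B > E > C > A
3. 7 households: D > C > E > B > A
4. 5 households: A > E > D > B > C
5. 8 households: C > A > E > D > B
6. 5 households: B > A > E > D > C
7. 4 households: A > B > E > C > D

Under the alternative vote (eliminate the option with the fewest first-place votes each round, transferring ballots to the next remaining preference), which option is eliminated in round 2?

Round 1: D 12, E 2, A 9, B 5, C 8. Eliminate E.
Round 2: D 12, A 9, B 7, C 8. Eliminate B.

B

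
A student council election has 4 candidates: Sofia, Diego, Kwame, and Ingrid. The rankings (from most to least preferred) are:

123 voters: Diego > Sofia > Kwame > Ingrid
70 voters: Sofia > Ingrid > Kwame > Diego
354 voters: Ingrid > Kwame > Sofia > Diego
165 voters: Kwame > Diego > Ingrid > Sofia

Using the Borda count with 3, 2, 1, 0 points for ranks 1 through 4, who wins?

Kwame

Sofia: 123·2 + 70·3 + 354·1 + 165·0 = 810
Diego: 123·3 + 70·0 + 354·0 + 165·2 = 699
Kwame: 123·1 + 70·1 + 354·2 + 165·3 = 1396
Ingrid: 123·0 + 70·2 + 354·3 + 165·1 = 1367
Kwame has the highest Borda score (1396).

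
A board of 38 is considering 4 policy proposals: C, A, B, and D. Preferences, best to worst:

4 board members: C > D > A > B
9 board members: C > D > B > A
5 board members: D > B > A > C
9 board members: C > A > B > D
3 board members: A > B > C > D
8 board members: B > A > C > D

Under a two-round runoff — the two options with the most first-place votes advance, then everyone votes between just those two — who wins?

C

Round 1 first-place votes: C 22, A 3, B 8, D 5.
C and B advance.
Runoff: C is preferred to B by 22 voters; B by 16.
C wins the runoff.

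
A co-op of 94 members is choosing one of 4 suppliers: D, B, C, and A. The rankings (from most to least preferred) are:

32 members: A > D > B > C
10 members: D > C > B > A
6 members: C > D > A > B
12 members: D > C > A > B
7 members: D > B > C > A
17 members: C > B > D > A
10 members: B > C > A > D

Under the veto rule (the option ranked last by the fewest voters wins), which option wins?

Last-place votes: D 10, B 18, C 32, A 34.
D is ranked last by the fewest voters, so D wins.

D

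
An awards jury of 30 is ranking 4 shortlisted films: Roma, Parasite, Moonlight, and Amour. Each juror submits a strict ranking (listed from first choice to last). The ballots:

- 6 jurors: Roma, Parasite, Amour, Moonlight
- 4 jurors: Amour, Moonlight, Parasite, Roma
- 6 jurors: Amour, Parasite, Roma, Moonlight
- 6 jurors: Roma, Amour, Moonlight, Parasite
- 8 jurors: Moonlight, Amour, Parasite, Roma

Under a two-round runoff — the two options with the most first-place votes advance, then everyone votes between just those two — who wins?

Amour

Round 1 first-place votes: Roma 12, Parasite 0, Moonlight 8, Amour 10.
Roma and Amour advance.
Runoff: Roma is preferred to Amour by 12 voters; Amour by 18.
Amour wins the runoff.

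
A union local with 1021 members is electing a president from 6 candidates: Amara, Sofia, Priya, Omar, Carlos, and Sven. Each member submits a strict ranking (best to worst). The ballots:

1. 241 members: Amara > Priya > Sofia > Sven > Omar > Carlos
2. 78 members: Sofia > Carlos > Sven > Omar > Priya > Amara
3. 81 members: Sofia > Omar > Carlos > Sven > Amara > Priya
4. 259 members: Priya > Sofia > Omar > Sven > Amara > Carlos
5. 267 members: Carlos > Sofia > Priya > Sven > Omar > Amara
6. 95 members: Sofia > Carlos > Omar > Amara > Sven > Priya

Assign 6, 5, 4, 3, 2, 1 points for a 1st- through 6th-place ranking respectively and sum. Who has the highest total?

Sofia

Amara: 241·6 + 78·1 + 81·2 + 259·2 + 267·1 + 95·3 = 2756
Sofia: 241·4 + 78·6 + 81·6 + 259·5 + 267·5 + 95·6 = 5118
Priya: 241·5 + 78·2 + 81·1 + 259·6 + 267·4 + 95·1 = 4159
Omar: 241·2 + 78·3 + 81·5 + 259·4 + 267·2 + 95·4 = 3071
Carlos: 241·1 + 78·5 + 81·4 + 259·1 + 267·6 + 95·5 = 3291
Sven: 241·3 + 78·4 + 81·3 + 259·3 + 267·3 + 95·2 = 3046
Sofia has the highest Borda score (5118).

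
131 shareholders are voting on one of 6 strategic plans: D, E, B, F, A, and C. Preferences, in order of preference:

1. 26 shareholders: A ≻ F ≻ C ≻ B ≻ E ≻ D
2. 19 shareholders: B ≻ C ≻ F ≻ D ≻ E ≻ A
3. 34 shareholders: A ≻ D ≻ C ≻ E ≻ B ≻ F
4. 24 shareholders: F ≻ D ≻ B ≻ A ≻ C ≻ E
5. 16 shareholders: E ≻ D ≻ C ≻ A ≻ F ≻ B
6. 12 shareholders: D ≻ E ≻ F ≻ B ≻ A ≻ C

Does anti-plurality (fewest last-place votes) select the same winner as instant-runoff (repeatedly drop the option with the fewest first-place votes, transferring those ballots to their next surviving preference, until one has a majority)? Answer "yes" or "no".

no

Anti-plurality — last-place votes: D 26, E 24, B 16, F 34, A 19, C 12. Winner: C.
Instant-runoff — R1 D 12, E 16, B 19, F 24, A 60, C 0 (C out); R2 D 12, E 16, B 19, F 24, A 60 (D out); R3 E 28, B 19, F 24, A 60 (B out); R4 E 28, F 43, A 60 (E out); R5 F 55, A 76 (A winner). Winner: A.
The two methods disagree.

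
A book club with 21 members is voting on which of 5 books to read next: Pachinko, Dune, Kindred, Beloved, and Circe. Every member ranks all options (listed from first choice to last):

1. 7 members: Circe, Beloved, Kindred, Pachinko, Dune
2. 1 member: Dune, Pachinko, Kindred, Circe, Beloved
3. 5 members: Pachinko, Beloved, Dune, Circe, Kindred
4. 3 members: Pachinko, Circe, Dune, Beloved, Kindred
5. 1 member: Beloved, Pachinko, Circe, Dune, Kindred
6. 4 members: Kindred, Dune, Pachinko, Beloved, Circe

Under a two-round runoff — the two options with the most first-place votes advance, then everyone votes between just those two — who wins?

Round 1 first-place votes: Pachinko 8, Dune 1, Kindred 4, Beloved 1, Circe 7.
Pachinko and Circe advance.
Runoff: Pachinko is preferred to Circe by 14 voters; Circe by 7.
Pachinko wins the runoff.

Pachinko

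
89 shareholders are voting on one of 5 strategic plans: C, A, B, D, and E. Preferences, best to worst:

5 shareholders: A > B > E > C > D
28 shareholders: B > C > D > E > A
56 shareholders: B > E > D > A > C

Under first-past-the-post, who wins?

B

First-place votes: C 0, A 5, B 84, D 0, E 0.
B has the most first-place votes.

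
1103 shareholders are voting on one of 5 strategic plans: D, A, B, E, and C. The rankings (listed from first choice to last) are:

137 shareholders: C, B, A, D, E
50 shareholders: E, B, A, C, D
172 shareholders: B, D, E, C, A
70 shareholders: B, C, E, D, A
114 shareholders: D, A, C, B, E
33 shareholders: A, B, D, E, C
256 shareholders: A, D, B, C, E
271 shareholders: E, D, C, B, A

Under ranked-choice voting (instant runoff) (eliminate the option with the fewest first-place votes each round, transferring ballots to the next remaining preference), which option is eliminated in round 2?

C

Round 1: D 114, A 289, B 242, E 321, C 137. Eliminate D.
Round 2: A 403, B 242, E 321, C 137. Eliminate C.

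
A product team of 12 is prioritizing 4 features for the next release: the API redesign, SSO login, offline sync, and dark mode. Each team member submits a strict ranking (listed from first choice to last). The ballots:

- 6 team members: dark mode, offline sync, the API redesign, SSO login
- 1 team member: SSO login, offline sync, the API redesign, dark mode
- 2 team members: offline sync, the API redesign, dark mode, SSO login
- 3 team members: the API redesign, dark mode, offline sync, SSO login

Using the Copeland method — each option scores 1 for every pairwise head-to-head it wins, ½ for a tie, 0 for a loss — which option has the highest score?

dark mode

the API redesign: beats SSO login; ties dark mode; loses to offline sync → score 1.5.
SSO login: loses to the API redesign, offline sync, and dark mode → score 0.
offline sync: beats the API redesign and SSO login; loses to dark mode → score 2.
dark mode: beats SSO login and offline sync; ties the API redesign → score 2.5.
dark mode has the best pairwise record.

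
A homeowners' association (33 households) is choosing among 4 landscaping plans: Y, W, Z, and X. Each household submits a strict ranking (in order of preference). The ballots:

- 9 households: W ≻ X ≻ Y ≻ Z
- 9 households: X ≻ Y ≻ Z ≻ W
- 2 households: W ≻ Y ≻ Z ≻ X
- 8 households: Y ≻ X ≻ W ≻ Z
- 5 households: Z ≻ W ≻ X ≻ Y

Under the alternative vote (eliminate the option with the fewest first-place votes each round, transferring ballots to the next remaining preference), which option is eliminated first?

Z

Round 1: Y 8, W 11, Z 5, X 9. Eliminate Z.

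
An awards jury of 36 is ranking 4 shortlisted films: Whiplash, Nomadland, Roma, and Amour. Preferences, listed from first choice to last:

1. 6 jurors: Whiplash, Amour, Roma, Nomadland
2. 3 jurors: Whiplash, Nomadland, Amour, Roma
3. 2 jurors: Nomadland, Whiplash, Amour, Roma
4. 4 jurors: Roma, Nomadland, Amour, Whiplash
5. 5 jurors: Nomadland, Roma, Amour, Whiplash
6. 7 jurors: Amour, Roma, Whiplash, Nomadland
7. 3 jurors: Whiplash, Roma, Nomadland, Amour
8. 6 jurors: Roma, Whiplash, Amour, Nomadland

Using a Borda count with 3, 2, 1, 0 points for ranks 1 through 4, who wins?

Roma

Whiplash: 6·3 + 3·3 + 2·2 + 4·0 + 5·0 + 7·1 + 3·3 + 6·2 = 59
Nomadland: 6·0 + 3·2 + 2·3 + 4·2 + 5·3 + 7·0 + 3·1 + 6·0 = 38
Roma: 6·1 + 3·0 + 2·0 + 4·3 + 5·2 + 7·2 + 3·2 + 6·3 = 66
Amour: 6·2 + 3·1 + 2·1 + 4·1 + 5·1 + 7·3 + 3·0 + 6·1 = 53
Roma has the highest Borda score (66).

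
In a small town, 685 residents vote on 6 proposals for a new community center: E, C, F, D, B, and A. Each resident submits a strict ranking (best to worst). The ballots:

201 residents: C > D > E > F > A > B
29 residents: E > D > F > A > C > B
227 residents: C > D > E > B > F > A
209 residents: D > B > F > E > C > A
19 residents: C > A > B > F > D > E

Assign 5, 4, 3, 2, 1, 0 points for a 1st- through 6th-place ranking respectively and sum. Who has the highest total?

D

E: 201·3 + 29·5 + 227·3 + 209·2 + 19·0 = 1847
C: 201·5 + 29·1 + 227·5 + 209·1 + 19·5 = 2473
F: 201·2 + 29·3 + 227·1 + 209·3 + 19·2 = 1381
D: 201·4 + 29·4 + 227·4 + 209·5 + 19·1 = 2892
B: 201·0 + 29·0 + 227·2 + 209·4 + 19·3 = 1347
A: 201·1 + 29·2 + 227·0 + 209·0 + 19·4 = 335
D has the highest Borda score (2892).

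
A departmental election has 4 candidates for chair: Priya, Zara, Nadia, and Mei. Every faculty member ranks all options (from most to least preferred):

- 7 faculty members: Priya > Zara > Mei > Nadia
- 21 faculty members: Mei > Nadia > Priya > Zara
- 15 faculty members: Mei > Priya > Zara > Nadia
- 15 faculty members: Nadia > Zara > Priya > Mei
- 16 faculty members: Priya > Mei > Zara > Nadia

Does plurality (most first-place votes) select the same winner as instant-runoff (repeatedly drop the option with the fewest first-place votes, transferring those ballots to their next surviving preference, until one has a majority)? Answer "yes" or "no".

no

Plurality — first-place votes: Priya 23, Zara 0, Nadia 15, Mei 36. Winner: Mei.
Instant-runoff — R1 Priya 23, Zara 0, Nadia 15, Mei 36 (Zara out); R2 Priya 23, Nadia 15, Mei 36 (Nadia out); R3 Priya 38, Mei 36 (Priya winner). Winner: Priya.
The two methods disagree.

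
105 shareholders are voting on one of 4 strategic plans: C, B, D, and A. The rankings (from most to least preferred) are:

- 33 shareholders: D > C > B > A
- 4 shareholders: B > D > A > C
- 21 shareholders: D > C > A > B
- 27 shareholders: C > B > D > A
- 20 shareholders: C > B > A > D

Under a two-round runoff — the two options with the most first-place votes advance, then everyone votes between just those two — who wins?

D

Round 1 first-place votes: C 47, B 4, D 54, A 0.
D and C advance.
Runoff: D is preferred to C by 58 voters; C by 47.
D wins the runoff.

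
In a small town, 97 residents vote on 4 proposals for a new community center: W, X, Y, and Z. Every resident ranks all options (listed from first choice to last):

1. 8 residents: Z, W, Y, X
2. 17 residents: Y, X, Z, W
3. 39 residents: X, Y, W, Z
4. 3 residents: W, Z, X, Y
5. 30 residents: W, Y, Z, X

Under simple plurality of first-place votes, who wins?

First-place votes: W 33, X 39, Y 17, Z 8.
X has the most first-place votes.

X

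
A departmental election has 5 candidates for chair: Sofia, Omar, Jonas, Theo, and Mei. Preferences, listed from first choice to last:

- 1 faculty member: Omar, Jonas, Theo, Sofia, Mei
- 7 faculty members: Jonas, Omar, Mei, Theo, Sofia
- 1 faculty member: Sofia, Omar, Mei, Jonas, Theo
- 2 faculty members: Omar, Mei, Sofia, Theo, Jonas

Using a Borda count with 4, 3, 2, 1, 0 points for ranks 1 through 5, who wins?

Omar

Sofia: 1·1 + 7·0 + 1·4 + 2·2 = 9
Omar: 1·4 + 7·3 + 1·3 + 2·4 = 36
Jonas: 1·3 + 7·4 + 1·1 + 2·0 = 32
Theo: 1·2 + 7·1 + 1·0 + 2·1 = 11
Mei: 1·0 + 7·2 + 1·2 + 2·3 = 22
Omar has the highest Borda score (36).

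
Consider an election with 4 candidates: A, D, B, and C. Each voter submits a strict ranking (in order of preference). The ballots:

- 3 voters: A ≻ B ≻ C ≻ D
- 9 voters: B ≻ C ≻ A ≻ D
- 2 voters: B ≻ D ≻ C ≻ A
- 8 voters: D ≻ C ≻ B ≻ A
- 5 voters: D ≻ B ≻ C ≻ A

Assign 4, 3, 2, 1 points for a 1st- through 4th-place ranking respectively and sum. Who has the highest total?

A: 3·4 + 9·2 + 2·1 + 8·1 + 5·1 = 45
D: 3·1 + 9·1 + 2·3 + 8·4 + 5·4 = 70
B: 3·3 + 9·4 + 2·4 + 8·2 + 5·3 = 84
C: 3·2 + 9·3 + 2·2 + 8·3 + 5·2 = 71
B has the highest Borda score (84).

B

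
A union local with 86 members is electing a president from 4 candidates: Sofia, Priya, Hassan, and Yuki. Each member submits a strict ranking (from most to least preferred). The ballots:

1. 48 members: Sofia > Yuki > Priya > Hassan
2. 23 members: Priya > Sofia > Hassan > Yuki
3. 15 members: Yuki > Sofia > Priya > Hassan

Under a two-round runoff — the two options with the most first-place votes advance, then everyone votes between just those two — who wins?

Round 1 first-place votes: Sofia 48, Priya 23, Hassan 0, Yuki 15.
Sofia and Priya advance.
Runoff: Sofia is preferred to Priya by 63 voters; Priya by 23.
Sofia wins the runoff.

Sofia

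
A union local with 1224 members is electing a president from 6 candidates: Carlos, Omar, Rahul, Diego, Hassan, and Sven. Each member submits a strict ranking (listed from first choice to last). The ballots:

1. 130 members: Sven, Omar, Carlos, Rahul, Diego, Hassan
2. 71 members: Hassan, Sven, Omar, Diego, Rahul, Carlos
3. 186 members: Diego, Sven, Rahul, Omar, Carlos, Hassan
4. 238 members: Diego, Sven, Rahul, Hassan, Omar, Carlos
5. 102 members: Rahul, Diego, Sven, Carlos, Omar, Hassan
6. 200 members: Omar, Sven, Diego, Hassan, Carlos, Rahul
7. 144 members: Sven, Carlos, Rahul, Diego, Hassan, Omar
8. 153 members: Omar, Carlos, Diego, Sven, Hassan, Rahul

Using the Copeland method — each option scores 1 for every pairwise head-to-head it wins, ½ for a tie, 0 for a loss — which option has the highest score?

Carlos: beats Rahul and Hassan; loses to Omar, Diego, and Sven → score 2.
Omar: beats Carlos and Hassan; loses to Rahul, Diego, and Sven → score 2.
Rahul: beats Omar and Hassan; loses to Carlos, Diego, and Sven → score 2.
Diego: beats Carlos, Omar, Rahul, Hassan, and Sven → score 5.
Hassan: loses to Carlos, Omar, Rahul, Diego, and Sven → score 0.
Sven: beats Carlos, Omar, Rahul, and Hassan; loses to Diego → score 4.
Diego has the best pairwise record.

Diego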